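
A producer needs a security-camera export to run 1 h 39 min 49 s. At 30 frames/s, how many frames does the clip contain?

179670 frames

1 h 39 min 49 s = 5989 s.
Frames = 5989 × 30 = 179670.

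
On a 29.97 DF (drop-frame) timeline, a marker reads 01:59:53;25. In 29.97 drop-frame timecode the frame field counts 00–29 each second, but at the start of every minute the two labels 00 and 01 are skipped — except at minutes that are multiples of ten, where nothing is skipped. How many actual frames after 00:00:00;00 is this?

As if non-drop at 30 labels/s: (1 × 3600 + 59 × 60 + 53) × 30 + 25 = 215815.
Minute boundaries passed: 119; those not divisible by 10: 119 − 11 = 108; dropped labels = 2 × 108 = 216.
Actual frame index = 215815 − 216 = 215599.

215599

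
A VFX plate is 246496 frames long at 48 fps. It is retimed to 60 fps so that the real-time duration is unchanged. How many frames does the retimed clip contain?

308120 frames

Target frames = source frames × (target rate / source rate) = 246496 × (60)/(48) = 246496 × 5/4 = 308120.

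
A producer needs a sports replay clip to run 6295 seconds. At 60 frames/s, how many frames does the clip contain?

377700 frames

Frames = 6295 × 60 = 377700.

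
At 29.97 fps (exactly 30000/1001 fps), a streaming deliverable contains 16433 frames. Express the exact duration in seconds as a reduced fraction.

Running time = 16433 ÷ (30000/1001) = 16433 × 1001/30000 = 16449433/30000 s.

16449433/30000 seconds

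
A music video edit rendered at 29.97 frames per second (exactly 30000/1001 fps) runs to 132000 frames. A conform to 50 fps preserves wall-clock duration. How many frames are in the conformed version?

220220 frames

Target frames = source frames × (target rate / source rate) = 132000 × (50)/(30000/1001) = 132000 × 1001/600 = 220220.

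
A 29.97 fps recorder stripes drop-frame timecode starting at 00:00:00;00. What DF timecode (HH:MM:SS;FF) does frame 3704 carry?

00:02:03;18

Each 10-minute DF block holds 10 × 60 × 30 − 9 × 2 = 17982 frames. 3704 ÷ 17982 → 0 full blocks, remainder 3704.
Within the partial block the first minute is 1800 frames and each further minute 1798, so 2 further minute boundaries passed. Total skipped labels = 18 × 0 + 2 × 2 = 4.
Non-drop label index = 3704 + 4 = 3708; at 30 labels/s that is 00:02:03:18, i.e. DF 00:02:03;18.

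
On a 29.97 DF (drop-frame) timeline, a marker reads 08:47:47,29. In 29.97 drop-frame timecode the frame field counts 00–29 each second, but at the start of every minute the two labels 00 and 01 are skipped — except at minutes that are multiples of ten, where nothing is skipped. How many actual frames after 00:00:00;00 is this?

949089

As if non-drop at 30 labels/s: (8 × 3600 + 47 × 60 + 47) × 30 + 29 = 950039.
Minute boundaries passed: 527; those not divisible by 10: 527 − 52 = 475; dropped labels = 2 × 475 = 950.
Actual frame index = 950039 − 950 = 949089.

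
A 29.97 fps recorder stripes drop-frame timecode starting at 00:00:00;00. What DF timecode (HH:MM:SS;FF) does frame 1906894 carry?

Ten DF minutes hold 17982 frames, so frame 1906894 lies in block 106 (frames 1906092–1924073) with 802 frames into that block.
The block's first minute is 1800 frames and the rest 1798 each; 802 frames reaches minute 0, so 106 × 18 + 0 × 2 = 1908 labels have been skipped so far.
Adding those back, label number 1906894 + 1908 = 1908802 at 30 labels/s is 63626 s + 22 f = 17 h 40 min 26 s frame 22, i.e. 17:40:26;22.

17:40:26;22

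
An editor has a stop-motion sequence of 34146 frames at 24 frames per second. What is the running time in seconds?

1422.75 seconds

Running time = 34146 / (24) = 1422.75 s.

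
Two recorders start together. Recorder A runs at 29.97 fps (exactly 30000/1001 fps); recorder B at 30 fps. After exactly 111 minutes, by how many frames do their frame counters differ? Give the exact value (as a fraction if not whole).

111 min = 6660 s.
A emits 30000/1001 × 6660 = 199800000/1001 frames; B emits 30 × 6660 = 199800.
Difference = 199800/1001 frames (≈ 199.6004); B is ahead of A.

199800/1001 frames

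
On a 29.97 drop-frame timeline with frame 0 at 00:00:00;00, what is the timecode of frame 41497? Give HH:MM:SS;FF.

00:23:04;19

Ten DF minutes hold 17982 frames, so frame 41497 lies in block 2 (frames 35964–53945) with 5533 frames into that block.
The block's first minute is 1800 frames and the rest 1798 each; 5533 frames reaches minute 3, so 2 × 18 + 3 × 2 = 42 labels have been skipped so far.
Adding those back, label number 41497 + 42 = 41539 at 30 labels/s is 1384 s + 19 f = 0 h 23 min 4 s frame 19, i.e. 00:23:04;19.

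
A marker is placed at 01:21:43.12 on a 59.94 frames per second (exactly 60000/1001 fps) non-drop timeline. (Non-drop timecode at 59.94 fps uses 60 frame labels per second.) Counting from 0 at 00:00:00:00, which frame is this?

Total seconds to the label: (1 × 3600 + 21 × 60 + 43) = 4903.
Frame index = 4903 × 60 + 12 = 294192.

294192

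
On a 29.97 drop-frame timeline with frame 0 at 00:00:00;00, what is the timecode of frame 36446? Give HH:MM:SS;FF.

Each 10-minute DF block holds 10 × 60 × 30 − 9 × 2 = 17982 frames. 36446 ÷ 17982 → 2 full blocks, remainder 482.
Within the partial block the first minute is 1800 frames and each further minute 1798, so 0 further minute boundaries passed. Total skipped labels = 18 × 2 + 2 × 0 = 36.
Non-drop label index = 36446 + 36 = 36482; at 30 labels/s that is 00:20:16:02, i.e. DF 00:20:16;02.

00:20:16;02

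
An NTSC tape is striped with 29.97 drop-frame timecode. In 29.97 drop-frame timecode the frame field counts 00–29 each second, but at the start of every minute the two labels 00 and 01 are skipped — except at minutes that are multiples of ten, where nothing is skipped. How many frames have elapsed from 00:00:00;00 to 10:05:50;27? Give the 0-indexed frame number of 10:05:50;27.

As if non-drop at 30 labels/s: (10 × 3600 + 5 × 60 + 50) × 30 + 27 = 1090527.
Minute boundaries passed: 605; those not divisible by 10: 605 − 60 = 545; dropped labels = 2 × 545 = 1090.
Actual frame index = 1090527 − 1090 = 1089437.

1089437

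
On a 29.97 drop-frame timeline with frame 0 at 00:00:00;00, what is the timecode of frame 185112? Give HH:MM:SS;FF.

Each 10-minute DF block holds 10 × 60 × 30 − 9 × 2 = 17982 frames. 185112 ÷ 17982 → 10 full blocks, remainder 5292.
Within the partial block the first minute is 1800 frames and each further minute 1798, so 2 further minute boundaries passed. Total skipped labels = 18 × 10 + 2 × 2 = 184.
Non-drop label index = 185112 + 184 = 185296; at 30 labels/s that is 01:42:56:16, i.e. DF 01:42:56;16.

01:42:56;16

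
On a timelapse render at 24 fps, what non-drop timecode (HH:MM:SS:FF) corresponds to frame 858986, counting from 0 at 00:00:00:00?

09:56:31:02

858986 ÷ 24 = 35791 full seconds, remainder 2 frames.
35791 s = 9 h 56 min 31 s.
Timecode: 09:56:31:02.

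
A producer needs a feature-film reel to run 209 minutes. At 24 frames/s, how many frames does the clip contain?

209 min = 12540 s.
Frames = 12540 × 24 = 300960.

300960 frames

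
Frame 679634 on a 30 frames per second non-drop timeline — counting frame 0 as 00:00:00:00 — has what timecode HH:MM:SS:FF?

06:17:34:14

679634 ÷ 30 = 22654 full seconds, remainder 14 frames.
22654 s = 6 h 17 min 34 s.
Timecode: 06:17:34:14.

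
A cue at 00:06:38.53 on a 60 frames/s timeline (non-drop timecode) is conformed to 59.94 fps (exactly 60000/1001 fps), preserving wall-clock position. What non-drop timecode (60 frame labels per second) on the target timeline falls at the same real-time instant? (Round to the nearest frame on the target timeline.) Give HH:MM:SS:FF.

Source frame index: (0×3600 + 6×60 + 38) × 60 + 53 = 23933.
Real time: 23933 / (60) = 23933/60 s.
Target frame: (23933/60) × (60000/1001) = 263000/11 ≈ 23909.091 → 23909.
At 60 labels/s: frame 23909 → 00:06:38:29.

00:06:38:29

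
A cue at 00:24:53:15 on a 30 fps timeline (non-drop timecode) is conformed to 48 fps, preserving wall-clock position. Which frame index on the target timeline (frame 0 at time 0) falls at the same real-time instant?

frame 71688

Source frame index: (0×3600 + 24×60 + 53) × 30 + 15 = 44805.
Real time: 44805 / (30) = 2987/2 s.
Target frame: (2987/2) × (48) = 71688.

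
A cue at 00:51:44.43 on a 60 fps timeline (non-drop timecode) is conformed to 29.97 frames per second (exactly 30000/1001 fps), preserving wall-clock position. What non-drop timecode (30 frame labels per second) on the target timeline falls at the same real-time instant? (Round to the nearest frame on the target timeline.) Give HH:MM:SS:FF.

00:51:41:18

Source frame index: (0×3600 + 51×60 + 44) × 60 + 43 = 186283.
Real time: 186283 / (60) = 186283/60 s.
Target frame: (186283/60) × (30000/1001) = 93141500/1001 ≈ 93048.452 → 93048.
At 30 labels/s: frame 93048 → 00:51:41:18.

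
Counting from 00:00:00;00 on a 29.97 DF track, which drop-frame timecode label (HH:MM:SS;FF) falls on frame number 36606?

Each 10-minute DF block holds 10 × 60 × 30 − 9 × 2 = 17982 frames. 36606 ÷ 17982 → 2 full blocks, remainder 642.
Within the partial block the first minute is 1800 frames and each further minute 1798, so 0 further minute boundaries passed. Total skipped labels = 18 × 2 + 2 × 0 = 36.
Non-drop label index = 36606 + 36 = 36642; at 30 labels/s that is 00:20:21:12, i.e. DF 00:20:21;12.

00:20:21;12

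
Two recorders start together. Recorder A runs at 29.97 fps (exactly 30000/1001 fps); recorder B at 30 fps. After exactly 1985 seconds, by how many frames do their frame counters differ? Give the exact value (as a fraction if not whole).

A emits 30000/1001 × 1985 = 59550000/1001 frames; B emits 30 × 1985 = 59550.
Difference = 59550/1001 frames (≈ 59.4905); B is ahead of A.

59550/1001 frames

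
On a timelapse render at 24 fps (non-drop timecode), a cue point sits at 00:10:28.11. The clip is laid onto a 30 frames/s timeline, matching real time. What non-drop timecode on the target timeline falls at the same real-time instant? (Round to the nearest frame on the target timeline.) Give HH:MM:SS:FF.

00:10:28:14

Source frame index: (0×3600 + 10×60 + 28) × 24 + 11 = 15083.
Real time: 15083 / (24) = 15083/24 s.
Target frame: (15083/24) × (30) = 75415/4 ≈ 18853.750 → 18854.
At 30 labels/s: frame 18854 → 00:10:28:14.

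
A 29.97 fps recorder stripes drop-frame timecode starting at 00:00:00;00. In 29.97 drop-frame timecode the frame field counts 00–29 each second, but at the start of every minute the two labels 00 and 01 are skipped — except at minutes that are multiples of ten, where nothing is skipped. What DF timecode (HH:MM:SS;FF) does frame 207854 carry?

Each 10-minute DF block holds 10 × 60 × 30 − 9 × 2 = 17982 frames. 207854 ÷ 17982 → 11 full blocks, remainder 10052.
Within the partial block the first minute is 1800 frames and each further minute 1798, so 5 further minute boundaries passed. Total skipped labels = 18 × 11 + 2 × 5 = 208.
Non-drop label index = 207854 + 208 = 208062; at 30 labels/s that is 01:55:35:12, i.e. DF 01:55:35;12.

01:55:35;12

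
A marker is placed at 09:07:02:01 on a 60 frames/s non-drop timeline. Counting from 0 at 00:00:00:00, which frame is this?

Total seconds to the label: (9 × 3600 + 7 × 60 + 2) = 32822.
Frame index = 32822 × 60 + 1 = 1969321.

frame 1969321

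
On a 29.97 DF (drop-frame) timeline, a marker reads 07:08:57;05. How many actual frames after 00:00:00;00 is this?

Complete 10-minute blocks: 42, each 17982 frames → 755244.
Remaining 8 whole minutes in the current block: 1800 + 7 × 1798 = 14386 frames.
Within the current minute: 57 × 30 + 5 − 2 = 1713 (labels ;00/;01 skipped at this minute). Total = 755244 + 14386 + 1713 = 771343.

771343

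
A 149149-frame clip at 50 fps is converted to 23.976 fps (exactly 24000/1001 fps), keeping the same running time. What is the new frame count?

Target frames = source frames × (target rate / source rate) = 149149 × (24000/1001)/(50) = 149149 × 480/1001 = 71520.

71520 frames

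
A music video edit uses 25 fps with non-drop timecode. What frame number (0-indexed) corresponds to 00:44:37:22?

Total seconds to the label: (0 × 3600 + 44 × 60 + 37) = 2677.
Frame index = 2677 × 25 + 22 = 66947.

frame 66947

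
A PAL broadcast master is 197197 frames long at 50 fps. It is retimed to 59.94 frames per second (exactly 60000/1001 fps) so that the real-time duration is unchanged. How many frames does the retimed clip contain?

236400 frames

Target frames = source frames × (target rate / source rate) = 197197 × (60000/1001)/(50) = 197197 × 1200/1001 = 236400.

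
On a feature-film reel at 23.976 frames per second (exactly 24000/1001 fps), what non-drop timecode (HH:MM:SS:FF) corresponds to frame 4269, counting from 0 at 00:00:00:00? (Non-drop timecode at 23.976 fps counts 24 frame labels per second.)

4269 ÷ 24 = 177 full seconds, remainder 21 frames.
177 s = 0 h 2 min 57 s.
Timecode: 00:02:57:21.

00:02:57:21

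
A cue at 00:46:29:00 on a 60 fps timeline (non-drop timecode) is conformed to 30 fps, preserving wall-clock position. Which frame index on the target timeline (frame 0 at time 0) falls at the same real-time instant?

frame 83670

Source frame index: (0×3600 + 46×60 + 29) × 60 + 0 = 167340.
Real time: 167340 / (60) = 2789 s.
Target frame: (2789) × (30) = 83670.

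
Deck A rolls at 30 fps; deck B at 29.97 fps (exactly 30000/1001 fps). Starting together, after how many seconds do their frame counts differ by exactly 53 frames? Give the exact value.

The gap grows by |30000/1001 − 30| = 30/1001 frames per second.
Time for a 53-frame gap: 53 ÷ (30/1001) = 53053/30 s.

53053/30 seconds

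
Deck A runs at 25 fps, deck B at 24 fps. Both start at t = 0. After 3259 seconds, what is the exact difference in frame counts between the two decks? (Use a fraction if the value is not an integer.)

A emits 25 × 3259 = 81475 frames; B emits 24 × 3259 = 78216.
Difference = 3259 frames; B is behind A.

3259 frames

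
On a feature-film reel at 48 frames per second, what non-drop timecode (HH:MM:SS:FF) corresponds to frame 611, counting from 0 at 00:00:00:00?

611 ÷ 48 = 12 full seconds, remainder 35 frames.
12 s = 0 h 0 min 12 s.
Timecode: 00:00:12:35.

00:00:12:35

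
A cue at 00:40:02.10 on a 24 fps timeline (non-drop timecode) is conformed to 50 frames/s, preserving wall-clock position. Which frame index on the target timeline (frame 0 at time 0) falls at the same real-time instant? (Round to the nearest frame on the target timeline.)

frame 120121

Source frame index: (0×3600 + 40×60 + 2) × 24 + 10 = 57658.
Real time: 57658 / (24) = 28829/12 s.
Target frame: (28829/12) × (50) = 720725/6 ≈ 120120.833 → 120121.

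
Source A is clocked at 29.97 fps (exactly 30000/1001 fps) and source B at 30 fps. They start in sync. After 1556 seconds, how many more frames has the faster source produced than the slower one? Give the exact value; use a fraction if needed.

46680/1001 frames

A emits 30000/1001 × 1556 = 46680000/1001 frames; B emits 30 × 1556 = 46680.
Difference = 46680/1001 frames (≈ 46.6334); B is ahead of A.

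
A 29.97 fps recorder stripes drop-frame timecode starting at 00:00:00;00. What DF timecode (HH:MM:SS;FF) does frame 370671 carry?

Ten DF minutes hold 17982 frames, so frame 370671 lies in block 20 (frames 359640–377621) with 11031 frames into that block.
The block's first minute is 1800 frames and the rest 1798 each; 11031 frames reaches minute 6, so 20 × 18 + 6 × 2 = 372 labels have been skipped so far.
Adding those back, label number 370671 + 372 = 371043 at 30 labels/s is 12368 s + 3 f = 3 h 26 min 8 s frame 3, i.e. 03:26:08;03.

03:26:08;03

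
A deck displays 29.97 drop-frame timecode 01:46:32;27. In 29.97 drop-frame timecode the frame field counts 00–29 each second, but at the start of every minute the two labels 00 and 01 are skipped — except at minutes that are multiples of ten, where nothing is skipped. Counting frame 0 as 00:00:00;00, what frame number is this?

191595

As if non-drop at 30 labels/s: (1 × 3600 + 46 × 60 + 32) × 30 + 27 = 191787.
Minute boundaries passed: 106; those not divisible by 10: 106 − 10 = 96; dropped labels = 2 × 96 = 192.
Actual frame index = 191787 − 192 = 191595.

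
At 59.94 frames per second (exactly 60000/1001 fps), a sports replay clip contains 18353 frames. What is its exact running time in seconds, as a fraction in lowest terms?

18371353/60000 seconds

Running time = 18353 ÷ (60000/1001) = 18353 × 1001/60000 = 18371353/60000 s.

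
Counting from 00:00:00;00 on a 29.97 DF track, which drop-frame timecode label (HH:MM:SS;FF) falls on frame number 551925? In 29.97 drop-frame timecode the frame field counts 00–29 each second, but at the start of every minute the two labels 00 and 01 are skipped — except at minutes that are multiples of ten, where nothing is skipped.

Ten DF minutes hold 17982 frames, so frame 551925 lies in block 30 (frames 539460–557441) with 12465 frames into that block.
The block's first minute is 1800 frames and the rest 1798 each; 12465 frames reaches minute 6, so 30 × 18 + 6 × 2 = 552 labels have been skipped so far.
Adding those back, label number 551925 + 552 = 552477 at 30 labels/s is 18415 s + 27 f = 5 h 6 min 55 s frame 27, i.e. 05:06:55;27.

05:06:55;27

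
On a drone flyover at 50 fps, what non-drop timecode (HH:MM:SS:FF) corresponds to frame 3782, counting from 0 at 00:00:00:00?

3782 ÷ 50 = 75 full seconds, remainder 32 frames.
75 s = 0 h 1 min 15 s.
Timecode: 00:01:15:32.

00:01:15:32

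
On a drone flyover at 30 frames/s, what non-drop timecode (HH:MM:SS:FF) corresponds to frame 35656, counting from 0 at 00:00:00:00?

35656 ÷ 30 = 1188 full seconds, remainder 16 frames.
1188 s = 0 h 19 min 48 s.
Timecode: 00:19:48:16.

00:19:48:16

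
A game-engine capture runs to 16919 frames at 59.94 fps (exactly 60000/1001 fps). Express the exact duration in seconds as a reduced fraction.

16935919/60000 seconds

Running time = 16919 ÷ (60000/1001) = 16919 × 1001/60000 = 16935919/60000 s.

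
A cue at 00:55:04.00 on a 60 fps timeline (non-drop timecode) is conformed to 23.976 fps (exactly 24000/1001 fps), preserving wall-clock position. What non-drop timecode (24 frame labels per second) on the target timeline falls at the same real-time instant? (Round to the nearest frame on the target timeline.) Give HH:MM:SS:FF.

Source frame index: (0×3600 + 55×60 + 4) × 60 + 0 = 198240.
Real time: 198240 / (60) = 3304 s.
Target frame: (3304) × (24000/1001) = 11328000/143 ≈ 79216.783 → 79217.
At 24 labels/s: frame 79217 → 00:55:00:17.

00:55:00:17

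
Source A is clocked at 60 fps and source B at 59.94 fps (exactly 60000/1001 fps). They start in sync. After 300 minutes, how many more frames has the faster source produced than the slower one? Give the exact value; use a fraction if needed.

1080000/1001 frames

300 min = 18000 s.
A emits 60 × 18000 = 1080000 frames; B emits 60000/1001 × 18000 = 1080000000/1001.
Difference = 1080000/1001 frames (≈ 1078.9211); B is behind A.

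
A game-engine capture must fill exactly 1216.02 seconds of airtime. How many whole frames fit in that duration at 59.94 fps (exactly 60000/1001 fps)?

Frames = 1216.02 × 60000/1001 = 5612400/77 ≈ 72888.3117.
Complete frames: 72888.

72888 frames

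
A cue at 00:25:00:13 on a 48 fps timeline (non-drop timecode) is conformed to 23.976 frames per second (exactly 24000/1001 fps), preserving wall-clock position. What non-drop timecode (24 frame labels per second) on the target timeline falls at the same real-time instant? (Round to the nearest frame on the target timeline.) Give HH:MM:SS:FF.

Source frame index: (0×3600 + 25×60 + 0) × 48 + 13 = 72013.
Real time: 72013 / (48) = 72013/48 s.
Target frame: (72013/48) × (24000/1001) = 36006500/1001 ≈ 35970.529 → 35971.
At 24 labels/s: frame 35971 → 00:24:58:19.

00:24:58:19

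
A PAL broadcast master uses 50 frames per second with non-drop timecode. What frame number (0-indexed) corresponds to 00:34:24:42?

Total seconds to the label: (0 × 3600 + 34 × 60 + 24) = 2064.
Frame index = 2064 × 50 + 42 = 103242.

frame 103242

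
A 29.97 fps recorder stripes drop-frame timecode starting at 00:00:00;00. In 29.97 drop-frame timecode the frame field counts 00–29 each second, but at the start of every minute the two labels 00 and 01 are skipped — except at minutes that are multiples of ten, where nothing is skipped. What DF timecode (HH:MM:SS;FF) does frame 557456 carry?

05:10:00;14

Each 10-minute DF block holds 10 × 60 × 30 − 9 × 2 = 17982 frames. 557456 ÷ 17982 → 31 full blocks, remainder 14.
Within the partial block the first minute is 1800 frames and each further minute 1798, so 0 further minute boundaries passed. Total skipped labels = 18 × 31 + 2 × 0 = 558.
Non-drop label index = 557456 + 558 = 558014; at 30 labels/s that is 05:10:00:14, i.e. DF 05:10:00;14.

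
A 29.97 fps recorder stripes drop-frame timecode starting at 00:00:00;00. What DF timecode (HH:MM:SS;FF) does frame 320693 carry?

02:58:20;15

Each 10-minute DF block holds 10 × 60 × 30 − 9 × 2 = 17982 frames. 320693 ÷ 17982 → 17 full blocks, remainder 14999.
Within the partial block the first minute is 1800 frames and each further minute 1798, so 8 further minute boundaries passed. Total skipped labels = 18 × 17 + 2 × 8 = 322.
Non-drop label index = 320693 + 322 = 321015; at 30 labels/s that is 02:58:20:15, i.e. DF 02:58:20;15.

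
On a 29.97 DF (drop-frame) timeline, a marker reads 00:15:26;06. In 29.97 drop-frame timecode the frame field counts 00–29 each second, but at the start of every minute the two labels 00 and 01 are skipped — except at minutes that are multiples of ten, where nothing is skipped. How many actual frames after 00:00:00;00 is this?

As if non-drop at 30 labels/s: (0 × 3600 + 15 × 60 + 26) × 30 + 6 = 27786.
Minute boundaries passed: 15; those not divisible by 10: 15 − 1 = 14; dropped labels = 2 × 14 = 28.
Actual frame index = 27786 − 28 = 27758.

27758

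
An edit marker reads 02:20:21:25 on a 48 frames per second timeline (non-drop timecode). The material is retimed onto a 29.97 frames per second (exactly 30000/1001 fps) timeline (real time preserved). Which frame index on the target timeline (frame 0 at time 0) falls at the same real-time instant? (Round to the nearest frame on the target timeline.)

frame 252393

Source frame index: (2×3600 + 20×60 + 21) × 48 + 25 = 404233.
Real time: 404233 / (48) = 404233/48 s.
Target frame: (404233/48) × (30000/1001) = 252645625/1001 ≈ 252393.232 → 252393.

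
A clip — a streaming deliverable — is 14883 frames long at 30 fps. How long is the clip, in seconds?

Running time = 14883 / (30) = 496.1 s.

496.1 seconds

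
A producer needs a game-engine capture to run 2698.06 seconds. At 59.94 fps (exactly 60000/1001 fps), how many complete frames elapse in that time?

Frames = 2698.06 × 60000/1001 = 161883600/1001 ≈ 161721.8781.
Complete frames: 161721.

161721 frames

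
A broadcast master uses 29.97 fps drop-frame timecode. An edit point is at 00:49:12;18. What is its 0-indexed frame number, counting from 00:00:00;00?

Complete 10-minute blocks: 4, each 17982 frames → 71928.
Remaining 9 whole minutes in the current block: 1800 + 8 × 1798 = 16184 frames.
Within the current minute: 12 × 30 + 18 − 2 = 376 (labels ;00/;01 skipped at this minute). Total = 71928 + 16184 + 376 = 88488.

88488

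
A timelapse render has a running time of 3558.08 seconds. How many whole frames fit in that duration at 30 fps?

106742 frames

Frames = 3558.08 × 30 = 533712/5 ≈ 106742.4000.
Complete frames: 106742.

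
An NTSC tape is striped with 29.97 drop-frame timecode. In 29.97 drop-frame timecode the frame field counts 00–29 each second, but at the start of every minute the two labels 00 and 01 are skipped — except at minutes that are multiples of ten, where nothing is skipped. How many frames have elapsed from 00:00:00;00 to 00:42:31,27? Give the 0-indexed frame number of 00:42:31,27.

As if non-drop at 30 labels/s: (0 × 3600 + 42 × 60 + 31) × 30 + 27 = 76557.
Minute boundaries passed: 42; those not divisible by 10: 42 − 4 = 38; dropped labels = 2 × 38 = 76.
Actual frame index = 76557 − 76 = 76481.

76481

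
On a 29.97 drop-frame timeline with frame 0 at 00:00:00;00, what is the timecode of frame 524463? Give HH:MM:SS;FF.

Each 10-minute DF block holds 10 × 60 × 30 − 9 × 2 = 17982 frames. 524463 ÷ 17982 → 29 full blocks, remainder 2985.
Within the partial block the first minute is 1800 frames and each further minute 1798, so 1 further minute boundary passed. Total skipped labels = 18 × 29 + 2 × 1 = 524.
Non-drop label index = 524463 + 524 = 524987; at 30 labels/s that is 04:51:39:17, i.e. DF 04:51:39;17.

04:51:39;17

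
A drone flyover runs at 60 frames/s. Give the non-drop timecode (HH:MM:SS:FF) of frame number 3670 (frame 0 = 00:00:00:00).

00:01:01:10

3670 ÷ 60 = 61 full seconds, remainder 10 frames.
61 s = 0 h 1 min 1 s.
Timecode: 00:01:01:10.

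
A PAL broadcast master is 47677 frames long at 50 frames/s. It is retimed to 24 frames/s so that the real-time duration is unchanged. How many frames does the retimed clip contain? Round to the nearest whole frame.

22885 frames

Frames at target rate = 47677 × (24) / (50) = 572124/25 ≈ 22884.960.
Nearest whole frame: 22885.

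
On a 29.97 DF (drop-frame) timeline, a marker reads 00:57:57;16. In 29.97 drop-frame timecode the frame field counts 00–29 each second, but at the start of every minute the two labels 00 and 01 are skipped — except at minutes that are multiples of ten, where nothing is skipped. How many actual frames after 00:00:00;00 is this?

104222

Complete 10-minute blocks: 5, each 17982 frames → 89910.
Remaining 7 whole minutes in the current block: 1800 + 6 × 1798 = 12588 frames.
Within the current minute: 57 × 30 + 16 − 2 = 1724 (labels ;00/;01 skipped at this minute). Total = 89910 + 12588 + 1724 = 104222.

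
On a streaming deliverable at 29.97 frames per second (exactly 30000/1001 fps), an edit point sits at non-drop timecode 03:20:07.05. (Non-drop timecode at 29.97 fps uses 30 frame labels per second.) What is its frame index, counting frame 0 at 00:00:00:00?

Total seconds to the label: (3 × 3600 + 20 × 60 + 7) = 12007.
Frame index = 12007 × 30 + 5 = 360215.

frame 360215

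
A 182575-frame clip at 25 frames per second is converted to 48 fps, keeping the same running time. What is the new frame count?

350544 frames

Target frames = source frames × (target rate / source rate) = 182575 × (48)/(25) = 182575 × 48/25 = 350544.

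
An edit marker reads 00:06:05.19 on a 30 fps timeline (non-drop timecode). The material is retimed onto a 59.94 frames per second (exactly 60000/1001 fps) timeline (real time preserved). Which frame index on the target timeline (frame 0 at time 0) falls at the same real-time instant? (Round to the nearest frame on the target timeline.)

frame 21916

Source frame index: (0×3600 + 6×60 + 5) × 30 + 19 = 10969.
Real time: 10969 / (30) = 10969/30 s.
Target frame: (10969/30) × (60000/1001) = 3134000/143 ≈ 21916.084 → 21916.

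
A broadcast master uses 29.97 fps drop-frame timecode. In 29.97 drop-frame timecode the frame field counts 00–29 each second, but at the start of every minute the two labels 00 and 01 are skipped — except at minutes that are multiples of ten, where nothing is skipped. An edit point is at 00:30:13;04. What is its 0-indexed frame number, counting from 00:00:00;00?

54340

Complete 10-minute blocks: 3, each 17982 frames → 53946.
Remaining 0 whole minutes in the current block: 0 frames.
Within the current minute: 13 × 30 + 4 = 394. Total = 53946 + 0 + 394 = 54340.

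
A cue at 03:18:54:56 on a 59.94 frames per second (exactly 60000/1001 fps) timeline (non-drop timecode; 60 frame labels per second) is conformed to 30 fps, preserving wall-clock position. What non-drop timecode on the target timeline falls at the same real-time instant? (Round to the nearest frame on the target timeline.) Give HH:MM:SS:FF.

Source frame index: (3×3600 + 18×60 + 54) × 60 + 56 = 716096.
Real time: 716096 / (60000/1001) = 22400378/1875 s.
Target frame: (22400378/1875) × (30) = 44800756/125 ≈ 358406.048 → 358406.
At 30 labels/s: frame 358406 → 03:19:06:26.

03:19:06:26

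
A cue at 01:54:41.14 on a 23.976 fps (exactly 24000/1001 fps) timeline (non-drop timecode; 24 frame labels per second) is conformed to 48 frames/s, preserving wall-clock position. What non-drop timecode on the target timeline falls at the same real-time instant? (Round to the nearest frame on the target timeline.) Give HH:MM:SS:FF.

Source frame index: (1×3600 + 54×60 + 41) × 24 + 14 = 165158.
Real time: 165158 / (24000/1001) = 82661579/12000 s.
Target frame: (82661579/12000) × (48) = 82661579/250 ≈ 330646.316 → 330646.
At 48 labels/s: frame 330646 → 01:54:48:22.

01:54:48:22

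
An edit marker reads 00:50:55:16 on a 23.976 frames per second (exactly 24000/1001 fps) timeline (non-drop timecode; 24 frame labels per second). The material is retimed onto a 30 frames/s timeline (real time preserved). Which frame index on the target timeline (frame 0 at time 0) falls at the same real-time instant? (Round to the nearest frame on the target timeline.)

frame 91762

Source frame index: (0×3600 + 50×60 + 55) × 24 + 16 = 73336.
Real time: 73336 / (24000/1001) = 9176167/3000 s.
Target frame: (9176167/3000) × (30) = 9176167/100 ≈ 91761.670 → 91762.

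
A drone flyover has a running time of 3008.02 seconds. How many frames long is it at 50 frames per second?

Frames = 3008.02 × 50 = 150401.

150401 frames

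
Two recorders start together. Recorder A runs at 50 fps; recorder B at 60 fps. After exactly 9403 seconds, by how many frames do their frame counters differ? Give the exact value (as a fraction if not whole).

94030 frames

A emits 50 × 9403 = 470150 frames; B emits 60 × 9403 = 564180.
Difference = 94030 frames; B is ahead of A.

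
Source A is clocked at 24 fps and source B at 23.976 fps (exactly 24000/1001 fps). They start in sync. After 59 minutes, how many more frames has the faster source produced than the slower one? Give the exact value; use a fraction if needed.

59 min = 3540 s.
A emits 24 × 3540 = 84960 frames; B emits 24000/1001 × 3540 = 84960000/1001.
Difference = 84960/1001 frames (≈ 84.8751); B is behind A.

84960/1001 frames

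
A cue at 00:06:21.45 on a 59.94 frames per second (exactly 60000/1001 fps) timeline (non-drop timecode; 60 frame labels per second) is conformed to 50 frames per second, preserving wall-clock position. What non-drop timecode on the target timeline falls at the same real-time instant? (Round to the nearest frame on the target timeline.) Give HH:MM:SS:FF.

Source frame index: (0×3600 + 6×60 + 21) × 60 + 45 = 22905.
Real time: 22905 / (60000/1001) = 1528527/4000 s.
Target frame: (1528527/4000) × (50) = 1528527/80 ≈ 19106.588 → 19107.
At 50 labels/s: frame 19107 → 00:06:22:07.

00:06:22:07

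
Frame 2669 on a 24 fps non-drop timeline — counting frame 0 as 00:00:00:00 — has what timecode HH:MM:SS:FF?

2669 ÷ 24 = 111 full seconds, remainder 5 frames.
111 s = 0 h 1 min 51 s.
Timecode: 00:01:51:05.

00:01:51:05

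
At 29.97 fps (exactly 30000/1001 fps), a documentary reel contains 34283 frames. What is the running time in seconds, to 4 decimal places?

Running time = 34283 × 1001/30000 = 34317283/30000 s ≈ 1143.9094 s.

1143.9094 seconds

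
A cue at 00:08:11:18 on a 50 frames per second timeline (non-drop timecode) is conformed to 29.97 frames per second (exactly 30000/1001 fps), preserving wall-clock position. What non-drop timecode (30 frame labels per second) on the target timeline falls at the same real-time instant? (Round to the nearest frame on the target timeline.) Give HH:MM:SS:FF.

00:08:10:26

Source frame index: (0×3600 + 8×60 + 11) × 50 + 18 = 24568.
Real time: 24568 / (50) = 12284/25 s.
Target frame: (12284/25) × (30000/1001) = 14740800/1001 ≈ 14726.074 → 14726.
At 30 labels/s: frame 14726 → 00:08:10:26.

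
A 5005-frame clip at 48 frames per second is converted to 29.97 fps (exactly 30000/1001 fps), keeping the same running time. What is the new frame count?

3125 frames

Target frames = source frames × (target rate / source rate) = 5005 × (30000/1001)/(48) = 5005 × 625/1001 = 3125.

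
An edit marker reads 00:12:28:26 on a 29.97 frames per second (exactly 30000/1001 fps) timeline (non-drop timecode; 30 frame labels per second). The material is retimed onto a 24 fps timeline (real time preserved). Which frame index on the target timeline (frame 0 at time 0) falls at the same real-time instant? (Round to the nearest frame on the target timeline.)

Source frame index: (0×3600 + 12×60 + 28) × 30 + 26 = 22466.
Real time: 22466 / (30000/1001) = 11244233/15000 s.
Target frame: (11244233/15000) × (24) = 11244233/625 ≈ 17990.773 → 17991.

frame 17991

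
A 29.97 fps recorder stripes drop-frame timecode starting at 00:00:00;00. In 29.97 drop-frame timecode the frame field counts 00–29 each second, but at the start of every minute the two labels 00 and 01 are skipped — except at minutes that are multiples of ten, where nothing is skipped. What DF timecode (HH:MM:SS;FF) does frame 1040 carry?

Each 10-minute DF block holds 10 × 60 × 30 − 9 × 2 = 17982 frames. 1040 ÷ 17982 → 0 full blocks, remainder 1040.
Within the partial block the first minute is 1800 frames and each further minute 1798, so 0 further minute boundaries passed. Total skipped labels = 18 × 0 + 2 × 0 = 0.
Non-drop label index = 1040 + 0 = 1040; at 30 labels/s that is 00:00:34:20, i.e. DF 00:00:34;20.

00:00:34;20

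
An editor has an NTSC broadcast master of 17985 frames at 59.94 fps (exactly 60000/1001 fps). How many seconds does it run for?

300.04975 seconds

Running time = 17985 / (60000/1001) = 300.04975 s.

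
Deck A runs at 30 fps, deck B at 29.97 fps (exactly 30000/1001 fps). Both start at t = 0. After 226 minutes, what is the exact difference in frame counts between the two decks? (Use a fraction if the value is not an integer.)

406800/1001 frames

226 min = 13560 s.
A emits 30 × 13560 = 406800 frames; B emits 30000/1001 × 13560 = 406800000/1001.
Difference = 406800/1001 frames (≈ 406.3936); B is behind A.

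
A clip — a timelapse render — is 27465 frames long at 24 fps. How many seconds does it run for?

1144.375 seconds

Running time = 27465 / (24) = 1144.375 s.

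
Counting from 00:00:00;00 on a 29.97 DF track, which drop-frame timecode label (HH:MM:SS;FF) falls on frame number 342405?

03:10:24;27

Ten DF minutes hold 17982 frames, so frame 342405 lies in block 19 (frames 341658–359639) with 747 frames into that block.
The block's first minute is 1800 frames and the rest 1798 each; 747 frames reaches minute 0, so 19 × 18 + 0 × 2 = 342 labels have been skipped so far.
Adding those back, label number 342405 + 342 = 342747 at 30 labels/s is 11424 s + 27 f = 3 h 10 min 24 s frame 27, i.e. 03:10:24;27.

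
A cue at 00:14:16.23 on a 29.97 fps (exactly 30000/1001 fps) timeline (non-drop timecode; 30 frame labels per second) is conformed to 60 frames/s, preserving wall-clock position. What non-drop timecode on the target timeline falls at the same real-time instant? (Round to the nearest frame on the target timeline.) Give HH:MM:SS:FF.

00:14:17:37

Source frame index: (0×3600 + 14×60 + 16) × 30 + 23 = 25703.
Real time: 25703 / (30000/1001) = 25728703/30000 s.
Target frame: (25728703/30000) × (60) = 25728703/500 ≈ 51457.406 → 51457.
At 60 labels/s: frame 51457 → 00:14:17:37.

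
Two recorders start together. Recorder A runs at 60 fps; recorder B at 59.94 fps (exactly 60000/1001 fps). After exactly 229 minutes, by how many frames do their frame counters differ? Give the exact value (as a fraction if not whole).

229 min = 13740 s.
A emits 60 × 13740 = 824400 frames; B emits 60000/1001 × 13740 = 824400000/1001.
Difference = 824400/1001 frames (≈ 823.5764); B is behind A.

824400/1001 frames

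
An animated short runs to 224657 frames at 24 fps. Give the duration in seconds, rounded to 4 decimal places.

9360.7083 seconds

Running time = 224657 × 1/24 = 224657/24 s ≈ 9360.7083 s.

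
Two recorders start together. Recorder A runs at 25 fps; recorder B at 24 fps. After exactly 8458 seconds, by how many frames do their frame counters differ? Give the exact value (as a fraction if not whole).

8458 frames

A emits 25 × 8458 = 211450 frames; B emits 24 × 8458 = 202992.
Difference = 8458 frames; B is behind A.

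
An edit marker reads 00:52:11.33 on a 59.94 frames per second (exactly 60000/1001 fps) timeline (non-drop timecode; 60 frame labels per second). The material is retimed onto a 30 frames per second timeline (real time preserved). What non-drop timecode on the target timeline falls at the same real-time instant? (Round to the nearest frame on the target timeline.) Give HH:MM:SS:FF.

Source frame index: (0×3600 + 52×60 + 11) × 60 + 33 = 187893.
Real time: 187893 / (60000/1001) = 62693631/20000 s.
Target frame: (62693631/20000) × (30) = 188080893/2000 ≈ 94040.447 → 94040.
At 30 labels/s: frame 94040 → 00:52:14:20.

00:52:14:20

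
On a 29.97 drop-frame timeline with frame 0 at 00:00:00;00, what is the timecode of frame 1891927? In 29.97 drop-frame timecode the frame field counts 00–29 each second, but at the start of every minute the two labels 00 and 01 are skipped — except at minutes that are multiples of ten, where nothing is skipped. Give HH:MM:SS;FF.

Ten DF minutes hold 17982 frames, so frame 1891927 lies in block 105 (frames 1888110–1906091) with 3817 frames into that block.
The block's first minute is 1800 frames and the rest 1798 each; 3817 frames reaches minute 2, so 105 × 18 + 2 × 2 = 1894 labels have been skipped so far.
Adding those back, label number 1891927 + 1894 = 1893821 at 30 labels/s is 63127 s + 11 f = 17 h 32 min 7 s frame 11, i.e. 17:32:07;11.

17:32:07;11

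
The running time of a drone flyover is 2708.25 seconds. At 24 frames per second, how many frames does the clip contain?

64998 frames

Frames = 2708.25 × 24 = 64998.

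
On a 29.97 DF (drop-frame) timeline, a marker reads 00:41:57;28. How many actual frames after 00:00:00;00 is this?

75464

Complete 10-minute blocks: 4, each 17982 frames → 71928.
Remaining 1 whole minute in the current block: 1800 + 0 × 1798 = 1800 frames.
Within the current minute: 57 × 30 + 28 − 2 = 1736 (labels ;00/;01 skipped at this minute). Total = 71928 + 1800 + 1736 = 75464.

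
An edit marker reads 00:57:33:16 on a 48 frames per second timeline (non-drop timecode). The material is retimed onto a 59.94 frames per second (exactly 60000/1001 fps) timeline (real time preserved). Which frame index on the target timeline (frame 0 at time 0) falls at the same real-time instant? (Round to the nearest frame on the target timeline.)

Source frame index: (0×3600 + 57×60 + 33) × 48 + 16 = 165760.
Real time: 165760 / (48) = 10360/3 s.
Target frame: (10360/3) × (60000/1001) = 29600000/143 ≈ 206993.007 → 206993.

frame 206993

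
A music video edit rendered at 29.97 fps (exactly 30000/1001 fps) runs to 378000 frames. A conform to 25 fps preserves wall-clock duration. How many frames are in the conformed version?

Target frames = source frames × (target rate / source rate) = 378000 × (25)/(30000/1001) = 378000 × 1001/1200 = 315315.

315315 frames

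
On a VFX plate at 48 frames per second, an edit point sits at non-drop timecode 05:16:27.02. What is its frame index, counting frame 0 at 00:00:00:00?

911378

Total seconds to the label: (5 × 3600 + 16 × 60 + 27) = 18987.
Frame index = 18987 × 48 + 2 = 911378.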